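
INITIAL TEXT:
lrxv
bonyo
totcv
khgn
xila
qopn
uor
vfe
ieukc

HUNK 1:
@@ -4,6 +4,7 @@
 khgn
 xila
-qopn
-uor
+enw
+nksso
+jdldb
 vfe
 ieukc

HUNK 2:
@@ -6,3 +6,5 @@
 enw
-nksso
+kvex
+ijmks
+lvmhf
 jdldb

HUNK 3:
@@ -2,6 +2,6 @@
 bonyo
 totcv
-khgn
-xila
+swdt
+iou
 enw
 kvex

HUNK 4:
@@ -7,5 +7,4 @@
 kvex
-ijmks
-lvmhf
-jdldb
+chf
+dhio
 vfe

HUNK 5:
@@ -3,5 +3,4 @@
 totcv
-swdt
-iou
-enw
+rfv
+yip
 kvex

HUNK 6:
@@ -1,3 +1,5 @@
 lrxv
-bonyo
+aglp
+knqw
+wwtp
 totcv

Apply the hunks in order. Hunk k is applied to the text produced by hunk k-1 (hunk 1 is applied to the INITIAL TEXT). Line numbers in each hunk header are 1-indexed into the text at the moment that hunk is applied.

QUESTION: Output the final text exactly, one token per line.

Hunk 1: at line 4 remove [qopn,uor] add [enw,nksso,jdldb] -> 10 lines: lrxv bonyo totcv khgn xila enw nksso jdldb vfe ieukc
Hunk 2: at line 6 remove [nksso] add [kvex,ijmks,lvmhf] -> 12 lines: lrxv bonyo totcv khgn xila enw kvex ijmks lvmhf jdldb vfe ieukc
Hunk 3: at line 2 remove [khgn,xila] add [swdt,iou] -> 12 lines: lrxv bonyo totcv swdt iou enw kvex ijmks lvmhf jdldb vfe ieukc
Hunk 4: at line 7 remove [ijmks,lvmhf,jdldb] add [chf,dhio] -> 11 lines: lrxv bonyo totcv swdt iou enw kvex chf dhio vfe ieukc
Hunk 5: at line 3 remove [swdt,iou,enw] add [rfv,yip] -> 10 lines: lrxv bonyo totcv rfv yip kvex chf dhio vfe ieukc
Hunk 6: at line 1 remove [bonyo] add [aglp,knqw,wwtp] -> 12 lines: lrxv aglp knqw wwtp totcv rfv yip kvex chf dhio vfe ieukc

Answer: lrxv
aglp
knqw
wwtp
totcv
rfv
yip
kvex
chf
dhio
vfe
ieukc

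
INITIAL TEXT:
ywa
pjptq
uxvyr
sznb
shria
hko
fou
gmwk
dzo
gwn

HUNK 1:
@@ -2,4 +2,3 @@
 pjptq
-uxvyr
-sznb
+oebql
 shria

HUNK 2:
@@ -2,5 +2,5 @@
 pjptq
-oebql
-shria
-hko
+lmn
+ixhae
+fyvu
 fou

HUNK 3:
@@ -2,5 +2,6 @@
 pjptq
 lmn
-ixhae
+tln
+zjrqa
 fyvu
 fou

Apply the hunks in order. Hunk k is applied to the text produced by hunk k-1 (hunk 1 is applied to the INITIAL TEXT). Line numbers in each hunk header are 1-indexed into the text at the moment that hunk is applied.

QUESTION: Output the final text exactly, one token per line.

Hunk 1: at line 2 remove [uxvyr,sznb] add [oebql] -> 9 lines: ywa pjptq oebql shria hko fou gmwk dzo gwn
Hunk 2: at line 2 remove [oebql,shria,hko] add [lmn,ixhae,fyvu] -> 9 lines: ywa pjptq lmn ixhae fyvu fou gmwk dzo gwn
Hunk 3: at line 2 remove [ixhae] add [tln,zjrqa] -> 10 lines: ywa pjptq lmn tln zjrqa fyvu fou gmwk dzo gwn

Answer: ywa
pjptq
lmn
tln
zjrqa
fyvu
fou
gmwk
dzo
gwn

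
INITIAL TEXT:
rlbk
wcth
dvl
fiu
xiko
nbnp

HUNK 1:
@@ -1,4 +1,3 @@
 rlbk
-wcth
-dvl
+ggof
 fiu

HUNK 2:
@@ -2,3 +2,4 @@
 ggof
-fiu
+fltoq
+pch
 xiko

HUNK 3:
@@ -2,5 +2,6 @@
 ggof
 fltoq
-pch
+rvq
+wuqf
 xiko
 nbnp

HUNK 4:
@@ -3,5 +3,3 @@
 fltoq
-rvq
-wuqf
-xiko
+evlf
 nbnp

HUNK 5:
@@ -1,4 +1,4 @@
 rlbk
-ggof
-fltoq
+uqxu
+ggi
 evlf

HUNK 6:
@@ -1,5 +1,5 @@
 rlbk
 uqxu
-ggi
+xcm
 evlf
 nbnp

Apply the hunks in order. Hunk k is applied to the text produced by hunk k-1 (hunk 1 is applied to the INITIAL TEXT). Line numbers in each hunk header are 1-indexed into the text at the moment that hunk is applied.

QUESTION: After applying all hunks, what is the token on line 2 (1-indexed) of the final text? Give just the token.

Answer: uqxu

Derivation:
Hunk 1: at line 1 remove [wcth,dvl] add [ggof] -> 5 lines: rlbk ggof fiu xiko nbnp
Hunk 2: at line 2 remove [fiu] add [fltoq,pch] -> 6 lines: rlbk ggof fltoq pch xiko nbnp
Hunk 3: at line 2 remove [pch] add [rvq,wuqf] -> 7 lines: rlbk ggof fltoq rvq wuqf xiko nbnp
Hunk 4: at line 3 remove [rvq,wuqf,xiko] add [evlf] -> 5 lines: rlbk ggof fltoq evlf nbnp
Hunk 5: at line 1 remove [ggof,fltoq] add [uqxu,ggi] -> 5 lines: rlbk uqxu ggi evlf nbnp
Hunk 6: at line 1 remove [ggi] add [xcm] -> 5 lines: rlbk uqxu xcm evlf nbnp
Final line 2: uqxu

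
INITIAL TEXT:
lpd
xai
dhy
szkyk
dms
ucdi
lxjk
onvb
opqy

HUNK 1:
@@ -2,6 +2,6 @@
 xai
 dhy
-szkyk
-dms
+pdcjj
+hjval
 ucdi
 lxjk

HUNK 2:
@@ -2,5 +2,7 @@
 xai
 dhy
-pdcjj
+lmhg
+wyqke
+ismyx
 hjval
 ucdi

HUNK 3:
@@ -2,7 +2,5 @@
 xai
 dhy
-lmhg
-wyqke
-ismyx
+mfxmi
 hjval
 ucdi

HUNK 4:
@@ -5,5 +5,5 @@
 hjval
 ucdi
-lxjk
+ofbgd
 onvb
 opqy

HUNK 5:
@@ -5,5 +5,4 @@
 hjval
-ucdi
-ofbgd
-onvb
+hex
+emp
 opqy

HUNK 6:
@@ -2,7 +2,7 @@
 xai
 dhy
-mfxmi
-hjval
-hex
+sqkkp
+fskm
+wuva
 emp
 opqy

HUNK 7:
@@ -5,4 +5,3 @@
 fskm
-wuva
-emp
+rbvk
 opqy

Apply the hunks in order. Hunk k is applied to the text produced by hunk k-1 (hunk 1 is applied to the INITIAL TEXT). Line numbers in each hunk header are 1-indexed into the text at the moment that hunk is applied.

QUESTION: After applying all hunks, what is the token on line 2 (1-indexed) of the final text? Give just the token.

Answer: xai

Derivation:
Hunk 1: at line 2 remove [szkyk,dms] add [pdcjj,hjval] -> 9 lines: lpd xai dhy pdcjj hjval ucdi lxjk onvb opqy
Hunk 2: at line 2 remove [pdcjj] add [lmhg,wyqke,ismyx] -> 11 lines: lpd xai dhy lmhg wyqke ismyx hjval ucdi lxjk onvb opqy
Hunk 3: at line 2 remove [lmhg,wyqke,ismyx] add [mfxmi] -> 9 lines: lpd xai dhy mfxmi hjval ucdi lxjk onvb opqy
Hunk 4: at line 5 remove [lxjk] add [ofbgd] -> 9 lines: lpd xai dhy mfxmi hjval ucdi ofbgd onvb opqy
Hunk 5: at line 5 remove [ucdi,ofbgd,onvb] add [hex,emp] -> 8 lines: lpd xai dhy mfxmi hjval hex emp opqy
Hunk 6: at line 2 remove [mfxmi,hjval,hex] add [sqkkp,fskm,wuva] -> 8 lines: lpd xai dhy sqkkp fskm wuva emp opqy
Hunk 7: at line 5 remove [wuva,emp] add [rbvk] -> 7 lines: lpd xai dhy sqkkp fskm rbvk opqy
Final line 2: xai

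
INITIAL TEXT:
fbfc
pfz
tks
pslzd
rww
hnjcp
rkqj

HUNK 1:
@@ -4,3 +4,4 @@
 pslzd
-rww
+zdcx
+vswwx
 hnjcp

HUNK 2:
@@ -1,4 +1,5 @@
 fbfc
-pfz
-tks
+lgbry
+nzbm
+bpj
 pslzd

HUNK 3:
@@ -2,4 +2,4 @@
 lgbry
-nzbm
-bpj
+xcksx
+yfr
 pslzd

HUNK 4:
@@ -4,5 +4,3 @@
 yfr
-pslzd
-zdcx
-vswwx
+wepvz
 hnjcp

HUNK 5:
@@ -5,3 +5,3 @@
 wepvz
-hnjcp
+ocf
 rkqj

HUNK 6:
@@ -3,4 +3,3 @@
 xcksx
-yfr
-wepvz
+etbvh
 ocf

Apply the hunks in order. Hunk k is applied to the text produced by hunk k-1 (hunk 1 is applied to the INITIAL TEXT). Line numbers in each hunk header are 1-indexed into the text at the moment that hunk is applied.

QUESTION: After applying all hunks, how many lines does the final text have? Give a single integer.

Answer: 6

Derivation:
Hunk 1: at line 4 remove [rww] add [zdcx,vswwx] -> 8 lines: fbfc pfz tks pslzd zdcx vswwx hnjcp rkqj
Hunk 2: at line 1 remove [pfz,tks] add [lgbry,nzbm,bpj] -> 9 lines: fbfc lgbry nzbm bpj pslzd zdcx vswwx hnjcp rkqj
Hunk 3: at line 2 remove [nzbm,bpj] add [xcksx,yfr] -> 9 lines: fbfc lgbry xcksx yfr pslzd zdcx vswwx hnjcp rkqj
Hunk 4: at line 4 remove [pslzd,zdcx,vswwx] add [wepvz] -> 7 lines: fbfc lgbry xcksx yfr wepvz hnjcp rkqj
Hunk 5: at line 5 remove [hnjcp] add [ocf] -> 7 lines: fbfc lgbry xcksx yfr wepvz ocf rkqj
Hunk 6: at line 3 remove [yfr,wepvz] add [etbvh] -> 6 lines: fbfc lgbry xcksx etbvh ocf rkqj
Final line count: 6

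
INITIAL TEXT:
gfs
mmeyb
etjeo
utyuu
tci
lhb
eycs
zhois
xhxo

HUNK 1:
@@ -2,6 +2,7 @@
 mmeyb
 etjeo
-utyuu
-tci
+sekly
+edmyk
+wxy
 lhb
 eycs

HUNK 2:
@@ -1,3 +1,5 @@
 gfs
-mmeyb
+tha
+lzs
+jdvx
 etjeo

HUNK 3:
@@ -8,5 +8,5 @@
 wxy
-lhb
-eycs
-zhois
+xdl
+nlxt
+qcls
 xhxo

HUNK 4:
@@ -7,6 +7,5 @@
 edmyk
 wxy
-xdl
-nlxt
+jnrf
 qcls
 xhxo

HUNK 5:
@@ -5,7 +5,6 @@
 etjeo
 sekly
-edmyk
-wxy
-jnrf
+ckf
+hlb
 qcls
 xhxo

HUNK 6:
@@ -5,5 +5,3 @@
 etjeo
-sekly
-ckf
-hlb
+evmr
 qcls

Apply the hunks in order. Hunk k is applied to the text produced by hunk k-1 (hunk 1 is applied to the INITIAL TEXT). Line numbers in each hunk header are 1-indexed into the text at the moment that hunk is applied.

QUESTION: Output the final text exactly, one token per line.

Hunk 1: at line 2 remove [utyuu,tci] add [sekly,edmyk,wxy] -> 10 lines: gfs mmeyb etjeo sekly edmyk wxy lhb eycs zhois xhxo
Hunk 2: at line 1 remove [mmeyb] add [tha,lzs,jdvx] -> 12 lines: gfs tha lzs jdvx etjeo sekly edmyk wxy lhb eycs zhois xhxo
Hunk 3: at line 8 remove [lhb,eycs,zhois] add [xdl,nlxt,qcls] -> 12 lines: gfs tha lzs jdvx etjeo sekly edmyk wxy xdl nlxt qcls xhxo
Hunk 4: at line 7 remove [xdl,nlxt] add [jnrf] -> 11 lines: gfs tha lzs jdvx etjeo sekly edmyk wxy jnrf qcls xhxo
Hunk 5: at line 5 remove [edmyk,wxy,jnrf] add [ckf,hlb] -> 10 lines: gfs tha lzs jdvx etjeo sekly ckf hlb qcls xhxo
Hunk 6: at line 5 remove [sekly,ckf,hlb] add [evmr] -> 8 lines: gfs tha lzs jdvx etjeo evmr qcls xhxo

Answer: gfs
tha
lzs
jdvx
etjeo
evmr
qcls
xhxo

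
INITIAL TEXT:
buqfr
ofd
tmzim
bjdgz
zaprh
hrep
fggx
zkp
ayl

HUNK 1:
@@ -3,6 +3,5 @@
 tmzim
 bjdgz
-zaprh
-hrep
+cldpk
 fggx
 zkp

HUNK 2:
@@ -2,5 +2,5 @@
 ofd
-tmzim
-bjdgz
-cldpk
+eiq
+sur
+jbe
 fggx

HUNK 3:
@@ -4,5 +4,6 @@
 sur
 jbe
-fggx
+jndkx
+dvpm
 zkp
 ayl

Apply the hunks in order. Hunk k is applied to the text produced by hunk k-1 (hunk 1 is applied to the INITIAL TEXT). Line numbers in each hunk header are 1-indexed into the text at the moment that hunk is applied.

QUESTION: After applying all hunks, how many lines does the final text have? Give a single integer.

Hunk 1: at line 3 remove [zaprh,hrep] add [cldpk] -> 8 lines: buqfr ofd tmzim bjdgz cldpk fggx zkp ayl
Hunk 2: at line 2 remove [tmzim,bjdgz,cldpk] add [eiq,sur,jbe] -> 8 lines: buqfr ofd eiq sur jbe fggx zkp ayl
Hunk 3: at line 4 remove [fggx] add [jndkx,dvpm] -> 9 lines: buqfr ofd eiq sur jbe jndkx dvpm zkp ayl
Final line count: 9

Answer: 9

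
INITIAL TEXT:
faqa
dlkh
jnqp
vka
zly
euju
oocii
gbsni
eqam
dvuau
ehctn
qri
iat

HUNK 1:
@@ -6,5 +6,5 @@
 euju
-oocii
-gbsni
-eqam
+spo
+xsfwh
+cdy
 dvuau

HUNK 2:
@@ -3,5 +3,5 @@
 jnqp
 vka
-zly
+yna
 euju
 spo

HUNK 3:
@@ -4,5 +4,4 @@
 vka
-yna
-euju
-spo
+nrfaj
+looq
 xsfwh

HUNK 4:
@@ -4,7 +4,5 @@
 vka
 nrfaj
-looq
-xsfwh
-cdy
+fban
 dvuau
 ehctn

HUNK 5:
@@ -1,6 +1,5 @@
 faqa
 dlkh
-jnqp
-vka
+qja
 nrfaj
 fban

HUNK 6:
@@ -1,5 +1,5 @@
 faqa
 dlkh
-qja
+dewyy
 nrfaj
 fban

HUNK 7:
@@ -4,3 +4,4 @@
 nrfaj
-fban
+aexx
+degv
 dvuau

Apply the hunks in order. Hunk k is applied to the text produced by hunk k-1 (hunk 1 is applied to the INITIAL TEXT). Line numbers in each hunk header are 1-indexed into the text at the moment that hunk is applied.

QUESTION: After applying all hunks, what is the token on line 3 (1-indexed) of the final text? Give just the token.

Hunk 1: at line 6 remove [oocii,gbsni,eqam] add [spo,xsfwh,cdy] -> 13 lines: faqa dlkh jnqp vka zly euju spo xsfwh cdy dvuau ehctn qri iat
Hunk 2: at line 3 remove [zly] add [yna] -> 13 lines: faqa dlkh jnqp vka yna euju spo xsfwh cdy dvuau ehctn qri iat
Hunk 3: at line 4 remove [yna,euju,spo] add [nrfaj,looq] -> 12 lines: faqa dlkh jnqp vka nrfaj looq xsfwh cdy dvuau ehctn qri iat
Hunk 4: at line 4 remove [looq,xsfwh,cdy] add [fban] -> 10 lines: faqa dlkh jnqp vka nrfaj fban dvuau ehctn qri iat
Hunk 5: at line 1 remove [jnqp,vka] add [qja] -> 9 lines: faqa dlkh qja nrfaj fban dvuau ehctn qri iat
Hunk 6: at line 1 remove [qja] add [dewyy] -> 9 lines: faqa dlkh dewyy nrfaj fban dvuau ehctn qri iat
Hunk 7: at line 4 remove [fban] add [aexx,degv] -> 10 lines: faqa dlkh dewyy nrfaj aexx degv dvuau ehctn qri iat
Final line 3: dewyy

Answer: dewyy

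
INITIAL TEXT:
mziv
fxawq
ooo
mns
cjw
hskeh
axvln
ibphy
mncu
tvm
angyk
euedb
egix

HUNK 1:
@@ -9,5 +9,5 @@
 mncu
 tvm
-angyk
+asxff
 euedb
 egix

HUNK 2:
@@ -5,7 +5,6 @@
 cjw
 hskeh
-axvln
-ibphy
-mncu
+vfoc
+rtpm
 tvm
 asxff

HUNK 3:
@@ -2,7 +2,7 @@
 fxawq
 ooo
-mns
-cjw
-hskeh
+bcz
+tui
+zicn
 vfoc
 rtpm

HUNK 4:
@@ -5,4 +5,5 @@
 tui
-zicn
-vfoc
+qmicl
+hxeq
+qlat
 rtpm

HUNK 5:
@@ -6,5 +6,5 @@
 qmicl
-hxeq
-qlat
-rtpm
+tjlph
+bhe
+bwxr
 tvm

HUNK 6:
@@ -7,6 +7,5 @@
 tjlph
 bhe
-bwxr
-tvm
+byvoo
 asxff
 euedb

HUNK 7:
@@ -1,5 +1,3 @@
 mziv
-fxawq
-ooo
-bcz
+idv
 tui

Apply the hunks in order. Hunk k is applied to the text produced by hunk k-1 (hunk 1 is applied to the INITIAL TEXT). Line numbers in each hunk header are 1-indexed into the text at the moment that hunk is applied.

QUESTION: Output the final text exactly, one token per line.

Answer: mziv
idv
tui
qmicl
tjlph
bhe
byvoo
asxff
euedb
egix

Derivation:
Hunk 1: at line 9 remove [angyk] add [asxff] -> 13 lines: mziv fxawq ooo mns cjw hskeh axvln ibphy mncu tvm asxff euedb egix
Hunk 2: at line 5 remove [axvln,ibphy,mncu] add [vfoc,rtpm] -> 12 lines: mziv fxawq ooo mns cjw hskeh vfoc rtpm tvm asxff euedb egix
Hunk 3: at line 2 remove [mns,cjw,hskeh] add [bcz,tui,zicn] -> 12 lines: mziv fxawq ooo bcz tui zicn vfoc rtpm tvm asxff euedb egix
Hunk 4: at line 5 remove [zicn,vfoc] add [qmicl,hxeq,qlat] -> 13 lines: mziv fxawq ooo bcz tui qmicl hxeq qlat rtpm tvm asxff euedb egix
Hunk 5: at line 6 remove [hxeq,qlat,rtpm] add [tjlph,bhe,bwxr] -> 13 lines: mziv fxawq ooo bcz tui qmicl tjlph bhe bwxr tvm asxff euedb egix
Hunk 6: at line 7 remove [bwxr,tvm] add [byvoo] -> 12 lines: mziv fxawq ooo bcz tui qmicl tjlph bhe byvoo asxff euedb egix
Hunk 7: at line 1 remove [fxawq,ooo,bcz] add [idv] -> 10 lines: mziv idv tui qmicl tjlph bhe byvoo asxff euedb egix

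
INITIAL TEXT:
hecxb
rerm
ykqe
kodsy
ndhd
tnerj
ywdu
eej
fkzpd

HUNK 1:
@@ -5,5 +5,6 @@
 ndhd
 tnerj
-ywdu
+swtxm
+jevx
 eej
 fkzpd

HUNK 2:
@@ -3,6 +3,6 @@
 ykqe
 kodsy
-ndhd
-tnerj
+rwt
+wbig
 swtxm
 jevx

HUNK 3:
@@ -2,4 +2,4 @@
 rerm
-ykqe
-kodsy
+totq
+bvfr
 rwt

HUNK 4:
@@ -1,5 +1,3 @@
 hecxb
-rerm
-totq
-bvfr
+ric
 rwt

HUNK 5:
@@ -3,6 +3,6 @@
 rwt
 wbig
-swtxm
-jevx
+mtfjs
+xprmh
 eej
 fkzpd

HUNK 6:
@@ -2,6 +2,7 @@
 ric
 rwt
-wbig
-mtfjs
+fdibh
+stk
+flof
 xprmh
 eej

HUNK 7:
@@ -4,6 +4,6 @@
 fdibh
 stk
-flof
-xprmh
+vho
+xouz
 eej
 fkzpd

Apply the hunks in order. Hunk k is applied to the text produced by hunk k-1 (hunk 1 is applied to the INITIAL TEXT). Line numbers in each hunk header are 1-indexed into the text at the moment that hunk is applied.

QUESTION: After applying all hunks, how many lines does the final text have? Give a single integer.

Answer: 9

Derivation:
Hunk 1: at line 5 remove [ywdu] add [swtxm,jevx] -> 10 lines: hecxb rerm ykqe kodsy ndhd tnerj swtxm jevx eej fkzpd
Hunk 2: at line 3 remove [ndhd,tnerj] add [rwt,wbig] -> 10 lines: hecxb rerm ykqe kodsy rwt wbig swtxm jevx eej fkzpd
Hunk 3: at line 2 remove [ykqe,kodsy] add [totq,bvfr] -> 10 lines: hecxb rerm totq bvfr rwt wbig swtxm jevx eej fkzpd
Hunk 4: at line 1 remove [rerm,totq,bvfr] add [ric] -> 8 lines: hecxb ric rwt wbig swtxm jevx eej fkzpd
Hunk 5: at line 3 remove [swtxm,jevx] add [mtfjs,xprmh] -> 8 lines: hecxb ric rwt wbig mtfjs xprmh eej fkzpd
Hunk 6: at line 2 remove [wbig,mtfjs] add [fdibh,stk,flof] -> 9 lines: hecxb ric rwt fdibh stk flof xprmh eej fkzpd
Hunk 7: at line 4 remove [flof,xprmh] add [vho,xouz] -> 9 lines: hecxb ric rwt fdibh stk vho xouz eej fkzpd
Final line count: 9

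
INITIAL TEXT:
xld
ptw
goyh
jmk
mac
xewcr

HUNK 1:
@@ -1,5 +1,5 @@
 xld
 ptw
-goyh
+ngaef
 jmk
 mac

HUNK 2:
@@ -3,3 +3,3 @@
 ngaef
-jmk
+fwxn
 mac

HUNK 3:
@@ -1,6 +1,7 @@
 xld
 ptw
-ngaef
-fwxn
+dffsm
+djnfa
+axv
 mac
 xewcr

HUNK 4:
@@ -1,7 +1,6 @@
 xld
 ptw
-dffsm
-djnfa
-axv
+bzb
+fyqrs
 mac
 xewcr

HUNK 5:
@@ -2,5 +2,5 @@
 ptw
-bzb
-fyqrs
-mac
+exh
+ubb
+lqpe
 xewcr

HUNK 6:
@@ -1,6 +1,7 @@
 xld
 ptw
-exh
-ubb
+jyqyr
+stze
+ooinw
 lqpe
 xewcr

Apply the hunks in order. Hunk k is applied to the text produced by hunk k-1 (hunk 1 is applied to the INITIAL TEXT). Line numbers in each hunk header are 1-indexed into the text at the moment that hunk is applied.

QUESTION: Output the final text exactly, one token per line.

Hunk 1: at line 1 remove [goyh] add [ngaef] -> 6 lines: xld ptw ngaef jmk mac xewcr
Hunk 2: at line 3 remove [jmk] add [fwxn] -> 6 lines: xld ptw ngaef fwxn mac xewcr
Hunk 3: at line 1 remove [ngaef,fwxn] add [dffsm,djnfa,axv] -> 7 lines: xld ptw dffsm djnfa axv mac xewcr
Hunk 4: at line 1 remove [dffsm,djnfa,axv] add [bzb,fyqrs] -> 6 lines: xld ptw bzb fyqrs mac xewcr
Hunk 5: at line 2 remove [bzb,fyqrs,mac] add [exh,ubb,lqpe] -> 6 lines: xld ptw exh ubb lqpe xewcr
Hunk 6: at line 1 remove [exh,ubb] add [jyqyr,stze,ooinw] -> 7 lines: xld ptw jyqyr stze ooinw lqpe xewcr

Answer: xld
ptw
jyqyr
stze
ooinw
lqpe
xewcr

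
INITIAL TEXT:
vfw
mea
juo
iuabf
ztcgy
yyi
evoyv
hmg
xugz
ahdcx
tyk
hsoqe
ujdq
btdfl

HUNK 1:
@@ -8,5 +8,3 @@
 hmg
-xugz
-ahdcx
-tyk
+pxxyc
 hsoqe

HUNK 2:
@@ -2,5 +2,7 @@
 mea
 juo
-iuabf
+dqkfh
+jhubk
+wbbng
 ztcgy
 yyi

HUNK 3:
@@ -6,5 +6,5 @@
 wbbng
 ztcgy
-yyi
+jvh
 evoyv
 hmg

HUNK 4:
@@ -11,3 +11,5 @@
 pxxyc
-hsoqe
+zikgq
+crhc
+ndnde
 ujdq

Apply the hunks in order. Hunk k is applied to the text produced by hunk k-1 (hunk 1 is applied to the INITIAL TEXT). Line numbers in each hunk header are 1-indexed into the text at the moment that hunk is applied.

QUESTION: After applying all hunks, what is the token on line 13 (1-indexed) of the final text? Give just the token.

Answer: crhc

Derivation:
Hunk 1: at line 8 remove [xugz,ahdcx,tyk] add [pxxyc] -> 12 lines: vfw mea juo iuabf ztcgy yyi evoyv hmg pxxyc hsoqe ujdq btdfl
Hunk 2: at line 2 remove [iuabf] add [dqkfh,jhubk,wbbng] -> 14 lines: vfw mea juo dqkfh jhubk wbbng ztcgy yyi evoyv hmg pxxyc hsoqe ujdq btdfl
Hunk 3: at line 6 remove [yyi] add [jvh] -> 14 lines: vfw mea juo dqkfh jhubk wbbng ztcgy jvh evoyv hmg pxxyc hsoqe ujdq btdfl
Hunk 4: at line 11 remove [hsoqe] add [zikgq,crhc,ndnde] -> 16 lines: vfw mea juo dqkfh jhubk wbbng ztcgy jvh evoyv hmg pxxyc zikgq crhc ndnde ujdq btdfl
Final line 13: crhc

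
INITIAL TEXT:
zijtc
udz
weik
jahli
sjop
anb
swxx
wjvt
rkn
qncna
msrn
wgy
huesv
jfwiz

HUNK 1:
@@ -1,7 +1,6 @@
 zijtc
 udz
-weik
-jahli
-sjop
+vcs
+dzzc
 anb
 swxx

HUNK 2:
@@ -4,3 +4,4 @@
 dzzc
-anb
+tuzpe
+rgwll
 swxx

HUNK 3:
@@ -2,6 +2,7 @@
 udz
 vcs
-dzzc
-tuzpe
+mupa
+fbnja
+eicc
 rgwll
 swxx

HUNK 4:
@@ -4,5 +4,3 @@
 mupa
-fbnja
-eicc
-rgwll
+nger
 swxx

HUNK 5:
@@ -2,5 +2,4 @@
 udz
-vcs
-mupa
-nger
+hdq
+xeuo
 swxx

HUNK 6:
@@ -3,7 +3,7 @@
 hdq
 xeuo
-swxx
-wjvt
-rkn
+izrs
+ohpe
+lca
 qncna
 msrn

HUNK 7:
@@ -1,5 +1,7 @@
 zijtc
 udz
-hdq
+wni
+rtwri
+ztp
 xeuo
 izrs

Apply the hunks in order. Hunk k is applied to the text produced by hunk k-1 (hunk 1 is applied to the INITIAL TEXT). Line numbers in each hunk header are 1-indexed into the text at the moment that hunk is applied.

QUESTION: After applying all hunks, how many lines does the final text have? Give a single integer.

Answer: 14

Derivation:
Hunk 1: at line 1 remove [weik,jahli,sjop] add [vcs,dzzc] -> 13 lines: zijtc udz vcs dzzc anb swxx wjvt rkn qncna msrn wgy huesv jfwiz
Hunk 2: at line 4 remove [anb] add [tuzpe,rgwll] -> 14 lines: zijtc udz vcs dzzc tuzpe rgwll swxx wjvt rkn qncna msrn wgy huesv jfwiz
Hunk 3: at line 2 remove [dzzc,tuzpe] add [mupa,fbnja,eicc] -> 15 lines: zijtc udz vcs mupa fbnja eicc rgwll swxx wjvt rkn qncna msrn wgy huesv jfwiz
Hunk 4: at line 4 remove [fbnja,eicc,rgwll] add [nger] -> 13 lines: zijtc udz vcs mupa nger swxx wjvt rkn qncna msrn wgy huesv jfwiz
Hunk 5: at line 2 remove [vcs,mupa,nger] add [hdq,xeuo] -> 12 lines: zijtc udz hdq xeuo swxx wjvt rkn qncna msrn wgy huesv jfwiz
Hunk 6: at line 3 remove [swxx,wjvt,rkn] add [izrs,ohpe,lca] -> 12 lines: zijtc udz hdq xeuo izrs ohpe lca qncna msrn wgy huesv jfwiz
Hunk 7: at line 1 remove [hdq] add [wni,rtwri,ztp] -> 14 lines: zijtc udz wni rtwri ztp xeuo izrs ohpe lca qncna msrn wgy huesv jfwiz
Final line count: 14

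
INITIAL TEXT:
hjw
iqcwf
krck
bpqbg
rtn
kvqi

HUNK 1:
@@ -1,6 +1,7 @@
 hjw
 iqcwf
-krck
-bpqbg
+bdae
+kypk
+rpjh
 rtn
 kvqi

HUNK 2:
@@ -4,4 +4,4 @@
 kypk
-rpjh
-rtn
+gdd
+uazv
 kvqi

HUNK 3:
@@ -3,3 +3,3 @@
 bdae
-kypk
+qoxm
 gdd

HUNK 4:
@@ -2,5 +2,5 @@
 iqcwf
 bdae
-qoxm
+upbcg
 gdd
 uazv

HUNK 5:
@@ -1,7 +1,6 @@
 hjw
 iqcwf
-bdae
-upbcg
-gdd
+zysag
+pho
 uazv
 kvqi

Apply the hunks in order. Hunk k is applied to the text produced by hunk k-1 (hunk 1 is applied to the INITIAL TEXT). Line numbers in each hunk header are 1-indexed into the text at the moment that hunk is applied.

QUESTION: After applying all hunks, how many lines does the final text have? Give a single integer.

Answer: 6

Derivation:
Hunk 1: at line 1 remove [krck,bpqbg] add [bdae,kypk,rpjh] -> 7 lines: hjw iqcwf bdae kypk rpjh rtn kvqi
Hunk 2: at line 4 remove [rpjh,rtn] add [gdd,uazv] -> 7 lines: hjw iqcwf bdae kypk gdd uazv kvqi
Hunk 3: at line 3 remove [kypk] add [qoxm] -> 7 lines: hjw iqcwf bdae qoxm gdd uazv kvqi
Hunk 4: at line 2 remove [qoxm] add [upbcg] -> 7 lines: hjw iqcwf bdae upbcg gdd uazv kvqi
Hunk 5: at line 1 remove [bdae,upbcg,gdd] add [zysag,pho] -> 6 lines: hjw iqcwf zysag pho uazv kvqi
Final line count: 6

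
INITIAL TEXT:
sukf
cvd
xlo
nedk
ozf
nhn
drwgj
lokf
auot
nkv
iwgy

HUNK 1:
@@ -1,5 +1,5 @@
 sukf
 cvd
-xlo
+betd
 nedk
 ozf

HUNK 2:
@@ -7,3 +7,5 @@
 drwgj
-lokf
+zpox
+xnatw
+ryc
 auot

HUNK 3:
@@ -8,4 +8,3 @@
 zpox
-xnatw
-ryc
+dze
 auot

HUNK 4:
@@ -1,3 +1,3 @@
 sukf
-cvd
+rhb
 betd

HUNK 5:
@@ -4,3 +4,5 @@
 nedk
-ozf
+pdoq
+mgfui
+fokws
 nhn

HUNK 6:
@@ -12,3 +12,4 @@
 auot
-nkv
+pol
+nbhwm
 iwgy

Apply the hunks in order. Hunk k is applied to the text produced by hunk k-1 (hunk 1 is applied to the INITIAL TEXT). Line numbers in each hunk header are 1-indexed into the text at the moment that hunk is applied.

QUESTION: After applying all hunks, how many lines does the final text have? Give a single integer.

Answer: 15

Derivation:
Hunk 1: at line 1 remove [xlo] add [betd] -> 11 lines: sukf cvd betd nedk ozf nhn drwgj lokf auot nkv iwgy
Hunk 2: at line 7 remove [lokf] add [zpox,xnatw,ryc] -> 13 lines: sukf cvd betd nedk ozf nhn drwgj zpox xnatw ryc auot nkv iwgy
Hunk 3: at line 8 remove [xnatw,ryc] add [dze] -> 12 lines: sukf cvd betd nedk ozf nhn drwgj zpox dze auot nkv iwgy
Hunk 4: at line 1 remove [cvd] add [rhb] -> 12 lines: sukf rhb betd nedk ozf nhn drwgj zpox dze auot nkv iwgy
Hunk 5: at line 4 remove [ozf] add [pdoq,mgfui,fokws] -> 14 lines: sukf rhb betd nedk pdoq mgfui fokws nhn drwgj zpox dze auot nkv iwgy
Hunk 6: at line 12 remove [nkv] add [pol,nbhwm] -> 15 lines: sukf rhb betd nedk pdoq mgfui fokws nhn drwgj zpox dze auot pol nbhwm iwgy
Final line count: 15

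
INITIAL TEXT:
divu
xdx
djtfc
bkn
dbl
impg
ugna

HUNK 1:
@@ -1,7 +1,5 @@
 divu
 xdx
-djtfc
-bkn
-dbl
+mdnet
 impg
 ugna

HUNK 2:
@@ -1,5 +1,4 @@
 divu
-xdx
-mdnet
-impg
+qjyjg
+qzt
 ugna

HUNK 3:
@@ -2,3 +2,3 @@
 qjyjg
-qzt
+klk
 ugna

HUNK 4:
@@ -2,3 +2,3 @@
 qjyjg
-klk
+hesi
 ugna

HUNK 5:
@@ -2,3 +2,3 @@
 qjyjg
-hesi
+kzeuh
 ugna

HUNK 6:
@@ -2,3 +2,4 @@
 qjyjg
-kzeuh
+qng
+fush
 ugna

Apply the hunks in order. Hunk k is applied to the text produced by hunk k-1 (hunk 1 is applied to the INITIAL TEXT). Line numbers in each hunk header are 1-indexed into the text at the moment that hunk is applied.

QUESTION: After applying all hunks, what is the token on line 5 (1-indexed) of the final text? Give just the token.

Answer: ugna

Derivation:
Hunk 1: at line 1 remove [djtfc,bkn,dbl] add [mdnet] -> 5 lines: divu xdx mdnet impg ugna
Hunk 2: at line 1 remove [xdx,mdnet,impg] add [qjyjg,qzt] -> 4 lines: divu qjyjg qzt ugna
Hunk 3: at line 2 remove [qzt] add [klk] -> 4 lines: divu qjyjg klk ugna
Hunk 4: at line 2 remove [klk] add [hesi] -> 4 lines: divu qjyjg hesi ugna
Hunk 5: at line 2 remove [hesi] add [kzeuh] -> 4 lines: divu qjyjg kzeuh ugna
Hunk 6: at line 2 remove [kzeuh] add [qng,fush] -> 5 lines: divu qjyjg qng fush ugna
Final line 5: ugna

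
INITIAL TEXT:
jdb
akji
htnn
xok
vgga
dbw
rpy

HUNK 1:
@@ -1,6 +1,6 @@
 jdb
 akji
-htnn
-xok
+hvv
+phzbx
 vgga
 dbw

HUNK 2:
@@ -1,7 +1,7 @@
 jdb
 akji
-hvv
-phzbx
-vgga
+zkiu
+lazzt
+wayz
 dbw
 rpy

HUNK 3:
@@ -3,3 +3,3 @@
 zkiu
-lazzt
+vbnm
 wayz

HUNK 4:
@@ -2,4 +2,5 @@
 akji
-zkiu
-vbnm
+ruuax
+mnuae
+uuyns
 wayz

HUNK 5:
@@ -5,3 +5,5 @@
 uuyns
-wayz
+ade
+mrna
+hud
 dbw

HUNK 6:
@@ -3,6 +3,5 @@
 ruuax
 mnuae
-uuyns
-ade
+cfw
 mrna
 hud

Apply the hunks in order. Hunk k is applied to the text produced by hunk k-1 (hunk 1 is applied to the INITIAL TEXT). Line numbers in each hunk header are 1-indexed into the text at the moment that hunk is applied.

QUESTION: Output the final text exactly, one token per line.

Hunk 1: at line 1 remove [htnn,xok] add [hvv,phzbx] -> 7 lines: jdb akji hvv phzbx vgga dbw rpy
Hunk 2: at line 1 remove [hvv,phzbx,vgga] add [zkiu,lazzt,wayz] -> 7 lines: jdb akji zkiu lazzt wayz dbw rpy
Hunk 3: at line 3 remove [lazzt] add [vbnm] -> 7 lines: jdb akji zkiu vbnm wayz dbw rpy
Hunk 4: at line 2 remove [zkiu,vbnm] add [ruuax,mnuae,uuyns] -> 8 lines: jdb akji ruuax mnuae uuyns wayz dbw rpy
Hunk 5: at line 5 remove [wayz] add [ade,mrna,hud] -> 10 lines: jdb akji ruuax mnuae uuyns ade mrna hud dbw rpy
Hunk 6: at line 3 remove [uuyns,ade] add [cfw] -> 9 lines: jdb akji ruuax mnuae cfw mrna hud dbw rpy

Answer: jdb
akji
ruuax
mnuae
cfw
mrna
hud
dbw
rpy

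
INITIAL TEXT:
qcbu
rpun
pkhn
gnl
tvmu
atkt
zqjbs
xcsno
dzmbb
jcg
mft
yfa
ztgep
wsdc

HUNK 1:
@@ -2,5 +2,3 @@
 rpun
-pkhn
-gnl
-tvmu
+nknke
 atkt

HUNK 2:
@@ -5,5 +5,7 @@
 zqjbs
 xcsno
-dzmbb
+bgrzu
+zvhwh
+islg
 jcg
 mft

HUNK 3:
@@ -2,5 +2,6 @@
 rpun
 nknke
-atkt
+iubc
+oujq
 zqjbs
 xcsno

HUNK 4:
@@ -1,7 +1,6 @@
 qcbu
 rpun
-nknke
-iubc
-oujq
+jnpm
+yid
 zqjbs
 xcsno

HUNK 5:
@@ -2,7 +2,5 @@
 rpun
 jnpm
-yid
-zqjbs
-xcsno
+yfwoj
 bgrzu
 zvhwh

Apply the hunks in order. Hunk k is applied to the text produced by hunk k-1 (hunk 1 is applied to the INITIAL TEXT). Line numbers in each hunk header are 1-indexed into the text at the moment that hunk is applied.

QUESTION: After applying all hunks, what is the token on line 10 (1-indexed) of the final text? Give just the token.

Answer: yfa

Derivation:
Hunk 1: at line 2 remove [pkhn,gnl,tvmu] add [nknke] -> 12 lines: qcbu rpun nknke atkt zqjbs xcsno dzmbb jcg mft yfa ztgep wsdc
Hunk 2: at line 5 remove [dzmbb] add [bgrzu,zvhwh,islg] -> 14 lines: qcbu rpun nknke atkt zqjbs xcsno bgrzu zvhwh islg jcg mft yfa ztgep wsdc
Hunk 3: at line 2 remove [atkt] add [iubc,oujq] -> 15 lines: qcbu rpun nknke iubc oujq zqjbs xcsno bgrzu zvhwh islg jcg mft yfa ztgep wsdc
Hunk 4: at line 1 remove [nknke,iubc,oujq] add [jnpm,yid] -> 14 lines: qcbu rpun jnpm yid zqjbs xcsno bgrzu zvhwh islg jcg mft yfa ztgep wsdc
Hunk 5: at line 2 remove [yid,zqjbs,xcsno] add [yfwoj] -> 12 lines: qcbu rpun jnpm yfwoj bgrzu zvhwh islg jcg mft yfa ztgep wsdc
Final line 10: yfa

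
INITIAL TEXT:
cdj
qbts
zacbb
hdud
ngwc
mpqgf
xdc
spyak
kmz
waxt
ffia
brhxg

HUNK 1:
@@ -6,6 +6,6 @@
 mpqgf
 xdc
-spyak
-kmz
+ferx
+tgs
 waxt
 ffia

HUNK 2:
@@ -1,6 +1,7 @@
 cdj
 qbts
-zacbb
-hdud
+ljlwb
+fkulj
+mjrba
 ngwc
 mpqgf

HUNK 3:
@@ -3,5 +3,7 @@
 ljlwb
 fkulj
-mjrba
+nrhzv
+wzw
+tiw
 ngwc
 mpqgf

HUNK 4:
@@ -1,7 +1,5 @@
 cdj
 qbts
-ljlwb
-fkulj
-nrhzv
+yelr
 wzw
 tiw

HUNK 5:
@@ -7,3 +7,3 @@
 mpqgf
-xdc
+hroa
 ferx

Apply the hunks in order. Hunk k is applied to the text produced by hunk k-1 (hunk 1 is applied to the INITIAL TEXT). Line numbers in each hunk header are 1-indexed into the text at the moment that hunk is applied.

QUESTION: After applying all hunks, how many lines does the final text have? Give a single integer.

Answer: 13

Derivation:
Hunk 1: at line 6 remove [spyak,kmz] add [ferx,tgs] -> 12 lines: cdj qbts zacbb hdud ngwc mpqgf xdc ferx tgs waxt ffia brhxg
Hunk 2: at line 1 remove [zacbb,hdud] add [ljlwb,fkulj,mjrba] -> 13 lines: cdj qbts ljlwb fkulj mjrba ngwc mpqgf xdc ferx tgs waxt ffia brhxg
Hunk 3: at line 3 remove [mjrba] add [nrhzv,wzw,tiw] -> 15 lines: cdj qbts ljlwb fkulj nrhzv wzw tiw ngwc mpqgf xdc ferx tgs waxt ffia brhxg
Hunk 4: at line 1 remove [ljlwb,fkulj,nrhzv] add [yelr] -> 13 lines: cdj qbts yelr wzw tiw ngwc mpqgf xdc ferx tgs waxt ffia brhxg
Hunk 5: at line 7 remove [xdc] add [hroa] -> 13 lines: cdj qbts yelr wzw tiw ngwc mpqgf hroa ferx tgs waxt ffia brhxg
Final line count: 13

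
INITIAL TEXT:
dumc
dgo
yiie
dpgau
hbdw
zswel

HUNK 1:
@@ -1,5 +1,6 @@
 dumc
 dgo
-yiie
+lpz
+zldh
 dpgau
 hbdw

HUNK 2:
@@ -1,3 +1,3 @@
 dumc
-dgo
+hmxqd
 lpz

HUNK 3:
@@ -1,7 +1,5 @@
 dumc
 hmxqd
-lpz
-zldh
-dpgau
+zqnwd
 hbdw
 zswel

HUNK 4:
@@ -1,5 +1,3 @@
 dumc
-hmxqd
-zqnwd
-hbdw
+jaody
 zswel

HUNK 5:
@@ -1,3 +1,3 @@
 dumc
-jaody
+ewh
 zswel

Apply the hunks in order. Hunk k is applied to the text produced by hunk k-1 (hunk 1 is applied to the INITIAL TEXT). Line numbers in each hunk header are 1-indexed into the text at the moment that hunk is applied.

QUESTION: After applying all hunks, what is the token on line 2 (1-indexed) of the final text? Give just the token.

Hunk 1: at line 1 remove [yiie] add [lpz,zldh] -> 7 lines: dumc dgo lpz zldh dpgau hbdw zswel
Hunk 2: at line 1 remove [dgo] add [hmxqd] -> 7 lines: dumc hmxqd lpz zldh dpgau hbdw zswel
Hunk 3: at line 1 remove [lpz,zldh,dpgau] add [zqnwd] -> 5 lines: dumc hmxqd zqnwd hbdw zswel
Hunk 4: at line 1 remove [hmxqd,zqnwd,hbdw] add [jaody] -> 3 lines: dumc jaody zswel
Hunk 5: at line 1 remove [jaody] add [ewh] -> 3 lines: dumc ewh zswel
Final line 2: ewh

Answer: ewh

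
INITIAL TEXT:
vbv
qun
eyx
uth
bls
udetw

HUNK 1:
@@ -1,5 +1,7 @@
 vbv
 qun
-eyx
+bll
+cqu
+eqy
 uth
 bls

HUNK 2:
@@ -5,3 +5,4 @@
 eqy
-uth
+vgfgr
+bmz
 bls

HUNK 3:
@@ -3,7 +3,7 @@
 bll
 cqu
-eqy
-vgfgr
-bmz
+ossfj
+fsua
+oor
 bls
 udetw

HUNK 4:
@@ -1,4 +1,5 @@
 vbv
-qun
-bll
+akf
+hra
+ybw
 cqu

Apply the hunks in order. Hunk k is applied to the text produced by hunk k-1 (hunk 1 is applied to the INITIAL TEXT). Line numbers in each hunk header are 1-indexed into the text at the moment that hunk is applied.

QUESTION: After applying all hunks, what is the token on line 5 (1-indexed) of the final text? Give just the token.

Hunk 1: at line 1 remove [eyx] add [bll,cqu,eqy] -> 8 lines: vbv qun bll cqu eqy uth bls udetw
Hunk 2: at line 5 remove [uth] add [vgfgr,bmz] -> 9 lines: vbv qun bll cqu eqy vgfgr bmz bls udetw
Hunk 3: at line 3 remove [eqy,vgfgr,bmz] add [ossfj,fsua,oor] -> 9 lines: vbv qun bll cqu ossfj fsua oor bls udetw
Hunk 4: at line 1 remove [qun,bll] add [akf,hra,ybw] -> 10 lines: vbv akf hra ybw cqu ossfj fsua oor bls udetw
Final line 5: cqu

Answer: cqu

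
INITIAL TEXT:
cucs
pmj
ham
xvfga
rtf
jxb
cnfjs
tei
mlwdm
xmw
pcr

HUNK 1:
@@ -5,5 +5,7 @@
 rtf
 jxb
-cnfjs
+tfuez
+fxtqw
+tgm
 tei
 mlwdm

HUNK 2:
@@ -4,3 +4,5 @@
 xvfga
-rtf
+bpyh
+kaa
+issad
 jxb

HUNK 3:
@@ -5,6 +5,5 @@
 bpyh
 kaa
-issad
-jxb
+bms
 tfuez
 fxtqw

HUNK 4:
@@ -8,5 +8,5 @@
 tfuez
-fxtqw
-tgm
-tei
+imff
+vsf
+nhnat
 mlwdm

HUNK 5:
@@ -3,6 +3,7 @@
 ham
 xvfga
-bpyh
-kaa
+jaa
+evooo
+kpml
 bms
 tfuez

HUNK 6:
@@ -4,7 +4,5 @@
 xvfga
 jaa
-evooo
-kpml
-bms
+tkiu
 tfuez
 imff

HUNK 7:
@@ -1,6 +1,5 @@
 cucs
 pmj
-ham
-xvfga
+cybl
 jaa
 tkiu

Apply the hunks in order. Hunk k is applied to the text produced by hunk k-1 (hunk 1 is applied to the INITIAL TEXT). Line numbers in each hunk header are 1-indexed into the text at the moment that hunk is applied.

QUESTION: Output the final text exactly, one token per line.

Answer: cucs
pmj
cybl
jaa
tkiu
tfuez
imff
vsf
nhnat
mlwdm
xmw
pcr

Derivation:
Hunk 1: at line 5 remove [cnfjs] add [tfuez,fxtqw,tgm] -> 13 lines: cucs pmj ham xvfga rtf jxb tfuez fxtqw tgm tei mlwdm xmw pcr
Hunk 2: at line 4 remove [rtf] add [bpyh,kaa,issad] -> 15 lines: cucs pmj ham xvfga bpyh kaa issad jxb tfuez fxtqw tgm tei mlwdm xmw pcr
Hunk 3: at line 5 remove [issad,jxb] add [bms] -> 14 lines: cucs pmj ham xvfga bpyh kaa bms tfuez fxtqw tgm tei mlwdm xmw pcr
Hunk 4: at line 8 remove [fxtqw,tgm,tei] add [imff,vsf,nhnat] -> 14 lines: cucs pmj ham xvfga bpyh kaa bms tfuez imff vsf nhnat mlwdm xmw pcr
Hunk 5: at line 3 remove [bpyh,kaa] add [jaa,evooo,kpml] -> 15 lines: cucs pmj ham xvfga jaa evooo kpml bms tfuez imff vsf nhnat mlwdm xmw pcr
Hunk 6: at line 4 remove [evooo,kpml,bms] add [tkiu] -> 13 lines: cucs pmj ham xvfga jaa tkiu tfuez imff vsf nhnat mlwdm xmw pcr
Hunk 7: at line 1 remove [ham,xvfga] add [cybl] -> 12 lines: cucs pmj cybl jaa tkiu tfuez imff vsf nhnat mlwdm xmw pcr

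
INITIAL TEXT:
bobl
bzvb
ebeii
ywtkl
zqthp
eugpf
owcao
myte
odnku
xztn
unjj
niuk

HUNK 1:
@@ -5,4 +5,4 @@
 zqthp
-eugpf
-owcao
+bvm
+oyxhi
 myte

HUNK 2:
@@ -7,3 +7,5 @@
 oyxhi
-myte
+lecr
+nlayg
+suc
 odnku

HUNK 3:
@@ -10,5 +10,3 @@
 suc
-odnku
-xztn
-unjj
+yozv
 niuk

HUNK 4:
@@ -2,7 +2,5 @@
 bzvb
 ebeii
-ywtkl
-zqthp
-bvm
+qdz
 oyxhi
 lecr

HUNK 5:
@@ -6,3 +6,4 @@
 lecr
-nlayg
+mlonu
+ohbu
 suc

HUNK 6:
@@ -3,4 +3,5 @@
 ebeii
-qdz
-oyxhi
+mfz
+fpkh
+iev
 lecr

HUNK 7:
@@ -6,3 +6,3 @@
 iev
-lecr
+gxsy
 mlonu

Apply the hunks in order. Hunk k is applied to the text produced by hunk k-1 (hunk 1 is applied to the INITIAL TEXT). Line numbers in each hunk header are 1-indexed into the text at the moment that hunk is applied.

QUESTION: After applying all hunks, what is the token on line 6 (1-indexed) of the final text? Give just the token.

Answer: iev

Derivation:
Hunk 1: at line 5 remove [eugpf,owcao] add [bvm,oyxhi] -> 12 lines: bobl bzvb ebeii ywtkl zqthp bvm oyxhi myte odnku xztn unjj niuk
Hunk 2: at line 7 remove [myte] add [lecr,nlayg,suc] -> 14 lines: bobl bzvb ebeii ywtkl zqthp bvm oyxhi lecr nlayg suc odnku xztn unjj niuk
Hunk 3: at line 10 remove [odnku,xztn,unjj] add [yozv] -> 12 lines: bobl bzvb ebeii ywtkl zqthp bvm oyxhi lecr nlayg suc yozv niuk
Hunk 4: at line 2 remove [ywtkl,zqthp,bvm] add [qdz] -> 10 lines: bobl bzvb ebeii qdz oyxhi lecr nlayg suc yozv niuk
Hunk 5: at line 6 remove [nlayg] add [mlonu,ohbu] -> 11 lines: bobl bzvb ebeii qdz oyxhi lecr mlonu ohbu suc yozv niuk
Hunk 6: at line 3 remove [qdz,oyxhi] add [mfz,fpkh,iev] -> 12 lines: bobl bzvb ebeii mfz fpkh iev lecr mlonu ohbu suc yozv niuk
Hunk 7: at line 6 remove [lecr] add [gxsy] -> 12 lines: bobl bzvb ebeii mfz fpkh iev gxsy mlonu ohbu suc yozv niuk
Final line 6: iev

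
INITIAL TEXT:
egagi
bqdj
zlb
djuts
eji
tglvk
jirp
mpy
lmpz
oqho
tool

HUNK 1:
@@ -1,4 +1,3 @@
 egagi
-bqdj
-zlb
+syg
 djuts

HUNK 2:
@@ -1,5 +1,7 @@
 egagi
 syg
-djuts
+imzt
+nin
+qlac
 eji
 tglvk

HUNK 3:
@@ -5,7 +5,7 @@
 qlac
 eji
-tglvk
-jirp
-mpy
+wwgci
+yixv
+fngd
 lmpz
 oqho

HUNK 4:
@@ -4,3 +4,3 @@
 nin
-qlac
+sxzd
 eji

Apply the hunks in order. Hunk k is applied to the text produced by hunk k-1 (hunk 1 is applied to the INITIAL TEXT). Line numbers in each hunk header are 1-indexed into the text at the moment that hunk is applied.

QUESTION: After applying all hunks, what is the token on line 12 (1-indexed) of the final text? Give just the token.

Hunk 1: at line 1 remove [bqdj,zlb] add [syg] -> 10 lines: egagi syg djuts eji tglvk jirp mpy lmpz oqho tool
Hunk 2: at line 1 remove [djuts] add [imzt,nin,qlac] -> 12 lines: egagi syg imzt nin qlac eji tglvk jirp mpy lmpz oqho tool
Hunk 3: at line 5 remove [tglvk,jirp,mpy] add [wwgci,yixv,fngd] -> 12 lines: egagi syg imzt nin qlac eji wwgci yixv fngd lmpz oqho tool
Hunk 4: at line 4 remove [qlac] add [sxzd] -> 12 lines: egagi syg imzt nin sxzd eji wwgci yixv fngd lmpz oqho tool
Final line 12: tool

Answer: tool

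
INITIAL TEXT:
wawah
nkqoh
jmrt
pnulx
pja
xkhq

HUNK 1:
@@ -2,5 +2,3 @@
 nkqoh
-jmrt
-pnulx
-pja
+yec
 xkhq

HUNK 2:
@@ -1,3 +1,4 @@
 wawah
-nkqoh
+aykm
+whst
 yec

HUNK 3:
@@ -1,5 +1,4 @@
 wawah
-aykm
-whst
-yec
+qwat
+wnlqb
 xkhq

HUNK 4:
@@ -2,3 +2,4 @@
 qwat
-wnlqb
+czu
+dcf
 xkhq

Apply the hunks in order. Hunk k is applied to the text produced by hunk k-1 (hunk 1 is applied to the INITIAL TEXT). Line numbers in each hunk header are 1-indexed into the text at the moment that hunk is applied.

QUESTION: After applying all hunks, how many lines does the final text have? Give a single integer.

Hunk 1: at line 2 remove [jmrt,pnulx,pja] add [yec] -> 4 lines: wawah nkqoh yec xkhq
Hunk 2: at line 1 remove [nkqoh] add [aykm,whst] -> 5 lines: wawah aykm whst yec xkhq
Hunk 3: at line 1 remove [aykm,whst,yec] add [qwat,wnlqb] -> 4 lines: wawah qwat wnlqb xkhq
Hunk 4: at line 2 remove [wnlqb] add [czu,dcf] -> 5 lines: wawah qwat czu dcf xkhq
Final line count: 5

Answer: 5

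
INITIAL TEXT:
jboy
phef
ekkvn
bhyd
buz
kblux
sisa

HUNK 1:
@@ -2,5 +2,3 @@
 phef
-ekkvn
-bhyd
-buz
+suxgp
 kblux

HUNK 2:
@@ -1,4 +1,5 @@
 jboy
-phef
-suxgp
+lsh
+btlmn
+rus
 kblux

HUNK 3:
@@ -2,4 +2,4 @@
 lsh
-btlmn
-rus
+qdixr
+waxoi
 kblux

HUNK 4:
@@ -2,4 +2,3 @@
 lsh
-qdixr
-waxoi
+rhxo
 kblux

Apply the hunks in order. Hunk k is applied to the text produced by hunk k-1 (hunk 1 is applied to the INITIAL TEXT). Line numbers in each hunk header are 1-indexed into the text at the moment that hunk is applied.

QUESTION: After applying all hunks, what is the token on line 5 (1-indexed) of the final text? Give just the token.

Answer: sisa

Derivation:
Hunk 1: at line 2 remove [ekkvn,bhyd,buz] add [suxgp] -> 5 lines: jboy phef suxgp kblux sisa
Hunk 2: at line 1 remove [phef,suxgp] add [lsh,btlmn,rus] -> 6 lines: jboy lsh btlmn rus kblux sisa
Hunk 3: at line 2 remove [btlmn,rus] add [qdixr,waxoi] -> 6 lines: jboy lsh qdixr waxoi kblux sisa
Hunk 4: at line 2 remove [qdixr,waxoi] add [rhxo] -> 5 lines: jboy lsh rhxo kblux sisa
Final line 5: sisa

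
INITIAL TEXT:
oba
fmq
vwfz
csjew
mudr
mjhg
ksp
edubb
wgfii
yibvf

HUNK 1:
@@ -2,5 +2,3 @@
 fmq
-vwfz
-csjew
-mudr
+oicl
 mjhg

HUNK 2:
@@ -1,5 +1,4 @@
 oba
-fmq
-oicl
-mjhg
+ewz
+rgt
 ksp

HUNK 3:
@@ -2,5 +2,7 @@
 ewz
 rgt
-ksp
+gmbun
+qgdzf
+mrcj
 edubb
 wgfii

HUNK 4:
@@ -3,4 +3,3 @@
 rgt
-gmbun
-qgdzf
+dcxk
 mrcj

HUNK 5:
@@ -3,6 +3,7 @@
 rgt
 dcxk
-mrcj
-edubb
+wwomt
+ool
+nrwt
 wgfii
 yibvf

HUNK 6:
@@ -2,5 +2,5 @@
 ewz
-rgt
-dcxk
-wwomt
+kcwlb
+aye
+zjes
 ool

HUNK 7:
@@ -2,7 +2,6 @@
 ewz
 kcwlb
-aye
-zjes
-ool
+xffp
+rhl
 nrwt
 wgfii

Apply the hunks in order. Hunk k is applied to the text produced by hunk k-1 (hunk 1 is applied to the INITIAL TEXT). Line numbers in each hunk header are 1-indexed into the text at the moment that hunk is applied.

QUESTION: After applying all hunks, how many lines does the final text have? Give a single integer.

Hunk 1: at line 2 remove [vwfz,csjew,mudr] add [oicl] -> 8 lines: oba fmq oicl mjhg ksp edubb wgfii yibvf
Hunk 2: at line 1 remove [fmq,oicl,mjhg] add [ewz,rgt] -> 7 lines: oba ewz rgt ksp edubb wgfii yibvf
Hunk 3: at line 2 remove [ksp] add [gmbun,qgdzf,mrcj] -> 9 lines: oba ewz rgt gmbun qgdzf mrcj edubb wgfii yibvf
Hunk 4: at line 3 remove [gmbun,qgdzf] add [dcxk] -> 8 lines: oba ewz rgt dcxk mrcj edubb wgfii yibvf
Hunk 5: at line 3 remove [mrcj,edubb] add [wwomt,ool,nrwt] -> 9 lines: oba ewz rgt dcxk wwomt ool nrwt wgfii yibvf
Hunk 6: at line 2 remove [rgt,dcxk,wwomt] add [kcwlb,aye,zjes] -> 9 lines: oba ewz kcwlb aye zjes ool nrwt wgfii yibvf
Hunk 7: at line 2 remove [aye,zjes,ool] add [xffp,rhl] -> 8 lines: oba ewz kcwlb xffp rhl nrwt wgfii yibvf
Final line count: 8

Answer: 8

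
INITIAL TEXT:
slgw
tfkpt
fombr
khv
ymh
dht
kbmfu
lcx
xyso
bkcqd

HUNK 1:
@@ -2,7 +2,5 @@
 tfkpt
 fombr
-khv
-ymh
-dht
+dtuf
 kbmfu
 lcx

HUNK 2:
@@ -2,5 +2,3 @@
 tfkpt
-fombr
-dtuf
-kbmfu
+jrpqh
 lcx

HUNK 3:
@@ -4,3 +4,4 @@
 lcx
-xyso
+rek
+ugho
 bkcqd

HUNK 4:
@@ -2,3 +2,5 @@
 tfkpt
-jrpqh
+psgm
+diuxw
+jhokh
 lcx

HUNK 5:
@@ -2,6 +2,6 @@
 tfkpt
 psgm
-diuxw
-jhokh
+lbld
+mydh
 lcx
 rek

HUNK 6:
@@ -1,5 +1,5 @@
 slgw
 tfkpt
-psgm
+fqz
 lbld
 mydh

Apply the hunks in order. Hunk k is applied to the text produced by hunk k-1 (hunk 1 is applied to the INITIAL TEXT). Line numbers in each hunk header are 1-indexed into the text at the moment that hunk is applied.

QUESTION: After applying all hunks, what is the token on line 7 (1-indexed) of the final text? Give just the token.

Hunk 1: at line 2 remove [khv,ymh,dht] add [dtuf] -> 8 lines: slgw tfkpt fombr dtuf kbmfu lcx xyso bkcqd
Hunk 2: at line 2 remove [fombr,dtuf,kbmfu] add [jrpqh] -> 6 lines: slgw tfkpt jrpqh lcx xyso bkcqd
Hunk 3: at line 4 remove [xyso] add [rek,ugho] -> 7 lines: slgw tfkpt jrpqh lcx rek ugho bkcqd
Hunk 4: at line 2 remove [jrpqh] add [psgm,diuxw,jhokh] -> 9 lines: slgw tfkpt psgm diuxw jhokh lcx rek ugho bkcqd
Hunk 5: at line 2 remove [diuxw,jhokh] add [lbld,mydh] -> 9 lines: slgw tfkpt psgm lbld mydh lcx rek ugho bkcqd
Hunk 6: at line 1 remove [psgm] add [fqz] -> 9 lines: slgw tfkpt fqz lbld mydh lcx rek ugho bkcqd
Final line 7: rek

Answer: rek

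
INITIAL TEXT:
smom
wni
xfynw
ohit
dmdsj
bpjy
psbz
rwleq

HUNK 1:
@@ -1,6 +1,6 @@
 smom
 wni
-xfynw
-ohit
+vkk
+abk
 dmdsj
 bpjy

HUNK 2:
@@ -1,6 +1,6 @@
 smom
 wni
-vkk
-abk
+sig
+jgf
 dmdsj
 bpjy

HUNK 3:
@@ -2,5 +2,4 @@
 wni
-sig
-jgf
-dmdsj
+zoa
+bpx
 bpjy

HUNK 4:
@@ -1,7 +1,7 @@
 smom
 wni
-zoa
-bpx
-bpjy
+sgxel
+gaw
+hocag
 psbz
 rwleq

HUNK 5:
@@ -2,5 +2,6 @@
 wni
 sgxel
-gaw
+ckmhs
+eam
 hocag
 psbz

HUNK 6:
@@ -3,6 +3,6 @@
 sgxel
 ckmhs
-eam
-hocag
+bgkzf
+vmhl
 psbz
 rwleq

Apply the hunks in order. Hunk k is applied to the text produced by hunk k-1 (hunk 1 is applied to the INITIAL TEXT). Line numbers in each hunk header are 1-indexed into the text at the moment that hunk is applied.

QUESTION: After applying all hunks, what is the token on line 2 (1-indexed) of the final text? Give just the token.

Answer: wni

Derivation:
Hunk 1: at line 1 remove [xfynw,ohit] add [vkk,abk] -> 8 lines: smom wni vkk abk dmdsj bpjy psbz rwleq
Hunk 2: at line 1 remove [vkk,abk] add [sig,jgf] -> 8 lines: smom wni sig jgf dmdsj bpjy psbz rwleq
Hunk 3: at line 2 remove [sig,jgf,dmdsj] add [zoa,bpx] -> 7 lines: smom wni zoa bpx bpjy psbz rwleq
Hunk 4: at line 1 remove [zoa,bpx,bpjy] add [sgxel,gaw,hocag] -> 7 lines: smom wni sgxel gaw hocag psbz rwleq
Hunk 5: at line 2 remove [gaw] add [ckmhs,eam] -> 8 lines: smom wni sgxel ckmhs eam hocag psbz rwleq
Hunk 6: at line 3 remove [eam,hocag] add [bgkzf,vmhl] -> 8 lines: smom wni sgxel ckmhs bgkzf vmhl psbz rwleq
Final line 2: wni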